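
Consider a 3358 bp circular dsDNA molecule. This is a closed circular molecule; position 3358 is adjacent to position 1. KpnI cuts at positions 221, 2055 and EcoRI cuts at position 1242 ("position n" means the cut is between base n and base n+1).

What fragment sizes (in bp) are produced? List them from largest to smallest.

1524, 1021, 813 bp

Combined cut positions (sorted): 221, 1242, 2055.
Circular molecule, 3 cuts → 3 fragments:
  1242 − 221 = 1021 bp
  2055 − 1242 = 813 bp
  wrap: 3358 − 2055 + 221 = 1524 bp
Sorted largest to smallest: 1524, 1021, 813 bp.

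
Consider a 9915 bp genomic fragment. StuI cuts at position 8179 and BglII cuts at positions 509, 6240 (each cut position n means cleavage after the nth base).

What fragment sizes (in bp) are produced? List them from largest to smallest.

5731, 1939, 1736, 509 bp

Combined cut positions (sorted): 509, 6240, 8179.
Linear molecule, 3 cuts → 4 fragments:
  509 − 0 = 509 bp
  6240 − 509 = 5731 bp
  8179 − 6240 = 1939 bp
  9915 − 8179 = 1736 bp
Sorted largest to smallest: 5731, 1939, 1736, 509 bp.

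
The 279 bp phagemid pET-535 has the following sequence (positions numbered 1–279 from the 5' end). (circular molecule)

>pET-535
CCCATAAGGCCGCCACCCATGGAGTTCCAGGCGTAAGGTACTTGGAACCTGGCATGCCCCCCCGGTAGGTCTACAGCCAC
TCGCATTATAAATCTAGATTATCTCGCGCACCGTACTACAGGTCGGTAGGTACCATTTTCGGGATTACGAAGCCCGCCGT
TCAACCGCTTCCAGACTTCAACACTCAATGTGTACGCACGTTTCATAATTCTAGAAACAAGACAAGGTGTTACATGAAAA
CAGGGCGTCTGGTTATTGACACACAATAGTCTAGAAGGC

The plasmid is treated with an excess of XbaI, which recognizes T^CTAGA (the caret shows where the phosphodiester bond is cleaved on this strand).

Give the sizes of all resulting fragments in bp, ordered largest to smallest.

117, 102, 60 bp

XbaI sites (TCTAGA) start at positions 93, 210, 270.
XbaI cuts after the first base of each site, so after positions 93, 210, 270.
Circular molecule, 3 cuts → 3 fragments:
  94–210 → 117 bp
  211–270 → 60 bp
  271–279 then 1–93 → 9 + 93 = 102 bp
Sorted largest to smallest: 117, 102, 60 bp.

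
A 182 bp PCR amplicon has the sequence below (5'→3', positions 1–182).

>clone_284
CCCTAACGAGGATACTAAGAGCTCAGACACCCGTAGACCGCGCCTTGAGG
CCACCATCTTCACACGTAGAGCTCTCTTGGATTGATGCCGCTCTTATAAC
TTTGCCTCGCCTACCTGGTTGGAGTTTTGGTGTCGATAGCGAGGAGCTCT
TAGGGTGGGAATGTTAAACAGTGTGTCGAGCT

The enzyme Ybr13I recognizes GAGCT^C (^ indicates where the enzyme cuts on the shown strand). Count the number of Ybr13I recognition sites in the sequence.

GAGCTC occurs starting at positions 19, 69, 144.
Ybr13I cuts at 3 sites.

3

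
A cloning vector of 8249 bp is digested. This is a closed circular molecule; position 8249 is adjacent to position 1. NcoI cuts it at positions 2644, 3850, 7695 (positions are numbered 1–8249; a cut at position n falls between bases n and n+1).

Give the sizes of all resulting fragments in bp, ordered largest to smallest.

Circular molecule, 3 cuts → 3 fragments:
  3850 − 2644 = 1206 bp
  7695 − 3850 = 3845 bp
  wrap: 8249 − 7695 + 2644 = 3198 bp
Sorted largest to smallest: 3845, 3198, 1206 bp.

3845, 3198, 1206 bp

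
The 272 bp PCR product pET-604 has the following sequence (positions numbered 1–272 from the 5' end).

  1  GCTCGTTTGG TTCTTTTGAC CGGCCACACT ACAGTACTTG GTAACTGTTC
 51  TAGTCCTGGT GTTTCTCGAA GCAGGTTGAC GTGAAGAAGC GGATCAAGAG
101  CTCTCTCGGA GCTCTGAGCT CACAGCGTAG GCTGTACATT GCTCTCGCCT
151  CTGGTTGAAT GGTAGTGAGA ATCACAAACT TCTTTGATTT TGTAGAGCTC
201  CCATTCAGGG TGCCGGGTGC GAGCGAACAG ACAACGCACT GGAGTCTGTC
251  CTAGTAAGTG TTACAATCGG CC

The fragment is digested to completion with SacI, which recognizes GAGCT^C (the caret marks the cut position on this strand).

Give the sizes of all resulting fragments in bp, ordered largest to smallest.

SacI sites (GAGCTC) start at positions 98, 109, 116, 195.
SacI cuts after base 5 of each site (before the last base), so after positions 102, 113, 120, 199.
Linear molecule, 4 cuts → 5 fragments:
  1–102 → 102 bp
  103–113 → 11 bp
  114–120 → 7 bp
  121–199 → 79 bp
  200–272 → 73 bp
Sorted largest to smallest: 102, 79, 73, 11, 7 bp.

102, 79, 73, 11, 7 bp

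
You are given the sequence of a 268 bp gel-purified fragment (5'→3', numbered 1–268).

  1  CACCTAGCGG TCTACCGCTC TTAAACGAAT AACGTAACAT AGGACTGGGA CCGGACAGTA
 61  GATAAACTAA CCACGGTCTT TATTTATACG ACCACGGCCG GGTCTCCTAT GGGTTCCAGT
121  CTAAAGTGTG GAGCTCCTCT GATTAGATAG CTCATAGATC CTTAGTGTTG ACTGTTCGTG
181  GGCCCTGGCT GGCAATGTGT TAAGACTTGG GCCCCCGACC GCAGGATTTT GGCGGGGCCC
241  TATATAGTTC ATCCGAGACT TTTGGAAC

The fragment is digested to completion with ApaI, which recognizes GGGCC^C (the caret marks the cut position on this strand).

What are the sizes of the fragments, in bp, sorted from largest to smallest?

184, 29, 29, 26 bp

ApaI sites (GGGCCC) start at positions 180, 209, 235.
ApaI cuts after base 5 of each site (before the last base), so after positions 184, 213, 239.
Linear molecule, 3 cuts → 4 fragments:
  1–184 → 184 bp
  185–213 → 29 bp
  214–239 → 26 bp
  240–268 → 29 bp
Sorted largest to smallest: 184, 29, 29, 26 bp.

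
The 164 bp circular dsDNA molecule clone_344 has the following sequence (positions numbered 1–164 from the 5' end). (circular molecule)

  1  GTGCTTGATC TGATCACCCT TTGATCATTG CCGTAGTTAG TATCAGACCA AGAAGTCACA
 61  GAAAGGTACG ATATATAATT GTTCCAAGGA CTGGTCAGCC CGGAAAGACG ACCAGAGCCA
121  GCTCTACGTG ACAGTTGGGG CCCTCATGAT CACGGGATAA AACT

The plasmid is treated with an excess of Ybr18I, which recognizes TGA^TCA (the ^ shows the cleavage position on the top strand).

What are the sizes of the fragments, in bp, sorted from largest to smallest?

Ybr18I sites (TGATCA) start at positions 11, 22, 147.
Ybr18I cuts after base 3 of each site, so after positions 13, 24, 149.
Circular molecule, 3 cuts → 3 fragments:
  14–24 → 11 bp
  25–149 → 125 bp
  150–164 then 1–13 → 15 + 13 = 28 bp
Sorted largest to smallest: 125, 28, 11 bp.

125, 28, 11 bp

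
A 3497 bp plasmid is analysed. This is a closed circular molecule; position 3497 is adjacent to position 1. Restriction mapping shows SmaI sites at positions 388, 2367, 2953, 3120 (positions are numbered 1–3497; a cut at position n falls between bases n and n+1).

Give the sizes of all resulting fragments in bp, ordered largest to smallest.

Circular molecule, 4 cuts → 4 fragments:
  2367 − 388 = 1979 bp
  2953 − 2367 = 586 bp
  3120 − 2953 = 167 bp
  wrap: 3497 − 3120 + 388 = 765 bp
Sorted largest to smallest: 1979, 765, 586, 167 bp.

1979, 765, 586, 167 bp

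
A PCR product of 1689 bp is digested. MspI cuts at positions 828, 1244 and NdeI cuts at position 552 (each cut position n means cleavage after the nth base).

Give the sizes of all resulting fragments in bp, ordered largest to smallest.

Combined cut positions (sorted): 552, 828, 1244.
Linear molecule, 3 cuts → 4 fragments:
  552 − 0 = 552 bp
  828 − 552 = 276 bp
  1244 − 828 = 416 bp
  1689 − 1244 = 445 bp
Sorted largest to smallest: 552, 445, 416, 276 bp.

552, 445, 416, 276 bp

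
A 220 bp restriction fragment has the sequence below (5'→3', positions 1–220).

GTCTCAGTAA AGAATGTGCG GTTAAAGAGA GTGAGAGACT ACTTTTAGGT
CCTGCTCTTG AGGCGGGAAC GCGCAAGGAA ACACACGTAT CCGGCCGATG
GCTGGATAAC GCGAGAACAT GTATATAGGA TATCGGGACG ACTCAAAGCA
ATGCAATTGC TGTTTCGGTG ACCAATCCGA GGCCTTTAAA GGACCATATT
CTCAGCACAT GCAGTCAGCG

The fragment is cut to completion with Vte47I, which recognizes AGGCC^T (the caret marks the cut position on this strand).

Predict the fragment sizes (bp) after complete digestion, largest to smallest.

The Vte47I site (AGGCCT) starts at position 180.
Vte47I cuts after base 5 of each site (before the last base), so after position 184.
Linear molecule, 1 cut → 2 fragments:
  1–184 → 184 bp
  185–220 → 36 bp
Sorted largest to smallest: 184, 36 bp.

184, 36 bp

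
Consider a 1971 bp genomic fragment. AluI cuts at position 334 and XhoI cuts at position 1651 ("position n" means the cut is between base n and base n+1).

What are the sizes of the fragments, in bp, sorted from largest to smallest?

1317, 334, 320 bp

Combined cut positions (sorted): 334, 1651.
Linear molecule, 2 cuts → 3 fragments:
  334 − 0 = 334 bp
  1651 − 334 = 1317 bp
  1971 − 1651 = 320 bp
Sorted largest to smallest: 1317, 334, 320 bp.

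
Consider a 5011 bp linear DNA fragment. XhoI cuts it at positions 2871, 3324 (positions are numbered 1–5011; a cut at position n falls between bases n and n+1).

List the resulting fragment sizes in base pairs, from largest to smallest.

2871, 1687, 453 bp

Linear molecule, 2 cuts → 3 fragments:
  2871 − 0 = 2871 bp
  3324 − 2871 = 453 bp
  5011 − 3324 = 1687 bp
Sorted largest to smallest: 2871, 1687, 453 bp.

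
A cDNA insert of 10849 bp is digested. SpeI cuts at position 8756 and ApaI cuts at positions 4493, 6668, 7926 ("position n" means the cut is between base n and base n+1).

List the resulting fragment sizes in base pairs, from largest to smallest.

Combined cut positions (sorted): 4493, 6668, 7926, 8756.
Linear molecule, 4 cuts → 5 fragments:
  4493 − 0 = 4493 bp
  6668 − 4493 = 2175 bp
  7926 − 6668 = 1258 bp
  8756 − 7926 = 830 bp
  10849 − 8756 = 2093 bp
Sorted largest to smallest: 4493, 2175, 2093, 1258, 830 bp.

4493, 2175, 2093, 1258, 830 bp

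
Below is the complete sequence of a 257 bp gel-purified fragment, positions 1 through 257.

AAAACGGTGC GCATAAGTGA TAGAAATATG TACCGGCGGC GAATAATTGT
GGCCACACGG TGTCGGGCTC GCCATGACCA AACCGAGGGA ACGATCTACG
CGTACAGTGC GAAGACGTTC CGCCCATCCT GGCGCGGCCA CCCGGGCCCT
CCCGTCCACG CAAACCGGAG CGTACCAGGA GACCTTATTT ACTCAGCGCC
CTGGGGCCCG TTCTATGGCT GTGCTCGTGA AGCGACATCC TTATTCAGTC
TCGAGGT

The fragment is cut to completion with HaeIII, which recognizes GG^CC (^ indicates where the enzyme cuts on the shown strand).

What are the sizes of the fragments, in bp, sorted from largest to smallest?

HaeIII sites (GGCC) start at positions 51, 136, 145, 205.
HaeIII cuts after base 2 of each site, so after positions 52, 137, 146, 206.
Linear molecule, 4 cuts → 5 fragments:
  1–52 → 52 bp
  53–137 → 85 bp
  138–146 → 9 bp
  147–206 → 60 bp
  207–257 → 51 bp
Sorted largest to smallest: 85, 60, 52, 51, 9 bp.

85, 60, 52, 51, 9 bp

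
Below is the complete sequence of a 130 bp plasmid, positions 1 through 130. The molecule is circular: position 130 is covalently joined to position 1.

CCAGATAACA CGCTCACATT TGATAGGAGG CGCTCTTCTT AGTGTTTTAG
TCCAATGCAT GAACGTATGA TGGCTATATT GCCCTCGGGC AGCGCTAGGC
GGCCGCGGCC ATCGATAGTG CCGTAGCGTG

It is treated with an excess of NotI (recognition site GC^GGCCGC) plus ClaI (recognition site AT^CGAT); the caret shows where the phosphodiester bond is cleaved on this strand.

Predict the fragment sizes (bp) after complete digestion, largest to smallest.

The NotI site (GCGGCCGC) starts at position 99.
NotI cuts after base 2 of each site, so after position 100.
The ClaI site (ATCGAT) starts at position 111.
ClaI cuts after base 2 of each site, so after position 112.
Combined cut positions: 100, 112.
Circular molecule, 2 cuts → 2 fragments:
  101–112 → 12 bp
  113–130 then 1–100 → 18 + 100 = 118 bp
Sorted largest to smallest: 118, 12 bp.

118, 12 bp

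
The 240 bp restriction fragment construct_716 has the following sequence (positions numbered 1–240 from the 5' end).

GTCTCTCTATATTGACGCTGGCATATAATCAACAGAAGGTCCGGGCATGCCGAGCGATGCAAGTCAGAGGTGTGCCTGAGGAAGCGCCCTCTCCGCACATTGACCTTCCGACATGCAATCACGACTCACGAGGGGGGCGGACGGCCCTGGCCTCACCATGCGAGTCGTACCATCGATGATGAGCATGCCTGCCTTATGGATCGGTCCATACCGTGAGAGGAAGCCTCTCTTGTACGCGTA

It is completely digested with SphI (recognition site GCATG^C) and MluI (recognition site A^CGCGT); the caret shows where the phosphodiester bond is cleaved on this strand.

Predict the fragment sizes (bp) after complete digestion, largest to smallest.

138, 49, 47, 6 bp

SphI sites (GCATGC) start at positions 45, 183.
SphI cuts after base 5 of each site (before the last base), so after positions 49, 187.
The MluI site (ACGCGT) starts at position 234.
MluI cuts after the first base of each site, so after position 234.
Combined cut positions: 49, 187, 234.
Linear molecule, 3 cuts → 4 fragments:
  1–49 → 49 bp
  50–187 → 138 bp
  188–234 → 47 bp
  235–240 → 6 bp
Sorted largest to smallest: 138, 49, 47, 6 bp.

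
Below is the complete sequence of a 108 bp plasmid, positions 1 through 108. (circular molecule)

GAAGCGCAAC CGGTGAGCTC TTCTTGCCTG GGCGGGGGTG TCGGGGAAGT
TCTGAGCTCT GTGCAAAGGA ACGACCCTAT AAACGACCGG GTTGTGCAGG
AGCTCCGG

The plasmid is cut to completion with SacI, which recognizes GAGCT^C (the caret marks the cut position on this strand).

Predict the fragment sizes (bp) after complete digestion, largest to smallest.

46, 39, 23 bp

SacI sites (GAGCTC) start at positions 15, 54, 100.
SacI cuts after base 5 of each site (before the last base), so after positions 19, 58, 104.
Circular molecule, 3 cuts → 3 fragments:
  20–58 → 39 bp
  59–104 → 46 bp
  105–108 then 1–19 → 4 + 19 = 23 bp
Sorted largest to smallest: 46, 39, 23 bp.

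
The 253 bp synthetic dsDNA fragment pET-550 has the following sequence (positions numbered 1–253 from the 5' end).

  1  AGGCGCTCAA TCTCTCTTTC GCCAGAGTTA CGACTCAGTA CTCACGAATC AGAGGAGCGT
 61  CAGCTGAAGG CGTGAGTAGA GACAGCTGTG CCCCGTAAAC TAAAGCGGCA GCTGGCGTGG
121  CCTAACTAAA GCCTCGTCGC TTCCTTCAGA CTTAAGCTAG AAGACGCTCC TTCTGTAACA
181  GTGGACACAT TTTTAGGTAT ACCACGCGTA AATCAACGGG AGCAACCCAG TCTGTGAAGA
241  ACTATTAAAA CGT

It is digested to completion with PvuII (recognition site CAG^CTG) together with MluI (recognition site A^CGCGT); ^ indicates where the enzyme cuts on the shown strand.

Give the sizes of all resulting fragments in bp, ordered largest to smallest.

93, 63, 49, 26, 22 bp

PvuII sites (CAGCTG) start at positions 61, 83, 109.
PvuII cuts after base 3 of each site, so after positions 63, 85, 111.
The MluI site (ACGCGT) starts at position 204.
MluI cuts after the first base of each site, so after position 204.
Combined cut positions: 63, 85, 111, 204.
Linear molecule, 4 cuts → 5 fragments:
  1–63 → 63 bp
  64–85 → 22 bp
  86–111 → 26 bp
  112–204 → 93 bp
  205–253 → 49 bp
Sorted largest to smallest: 93, 63, 49, 26, 22 bp.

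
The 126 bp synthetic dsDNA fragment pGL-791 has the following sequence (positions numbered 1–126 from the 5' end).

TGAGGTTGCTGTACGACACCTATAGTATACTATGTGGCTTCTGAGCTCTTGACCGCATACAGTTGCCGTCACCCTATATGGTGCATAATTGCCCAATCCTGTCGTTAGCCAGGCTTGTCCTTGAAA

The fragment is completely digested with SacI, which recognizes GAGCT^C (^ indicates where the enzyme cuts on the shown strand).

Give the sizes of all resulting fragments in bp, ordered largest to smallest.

The SacI site (GAGCTC) starts at position 43.
SacI cuts after base 5 of each site (before the last base), so after position 47.
Linear molecule, 1 cut → 2 fragments:
  1–47 → 47 bp
  48–126 → 79 bp
Sorted largest to smallest: 79, 47 bp.

79, 47 bp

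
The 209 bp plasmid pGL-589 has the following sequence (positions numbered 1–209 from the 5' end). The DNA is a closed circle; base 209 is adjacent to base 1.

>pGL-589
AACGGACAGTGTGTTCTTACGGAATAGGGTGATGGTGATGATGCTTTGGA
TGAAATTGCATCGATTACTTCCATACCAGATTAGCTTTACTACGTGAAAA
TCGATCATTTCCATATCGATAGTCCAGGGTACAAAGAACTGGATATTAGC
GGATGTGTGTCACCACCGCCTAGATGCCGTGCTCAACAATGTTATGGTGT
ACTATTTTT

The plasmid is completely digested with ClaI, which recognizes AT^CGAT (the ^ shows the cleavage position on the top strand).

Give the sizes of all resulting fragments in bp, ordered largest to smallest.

154, 40, 15 bp

ClaI sites (ATCGAT) start at positions 60, 100, 115.
ClaI cuts after base 2 of each site, so after positions 61, 101, 116.
Circular molecule, 3 cuts → 3 fragments:
  62–101 → 40 bp
  102–116 → 15 bp
  117–209 then 1–61 → 93 + 61 = 154 bp
Sorted largest to smallest: 154, 40, 15 bp.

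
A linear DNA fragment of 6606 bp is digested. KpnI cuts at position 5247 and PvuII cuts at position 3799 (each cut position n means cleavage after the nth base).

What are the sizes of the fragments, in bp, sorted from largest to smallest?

3799, 1448, 1359 bp

Combined cut positions (sorted): 3799, 5247.
Linear molecule, 2 cuts → 3 fragments:
  3799 − 0 = 3799 bp
  5247 − 3799 = 1448 bp
  6606 − 5247 = 1359 bp
Sorted largest to smallest: 3799, 1448, 1359 bp.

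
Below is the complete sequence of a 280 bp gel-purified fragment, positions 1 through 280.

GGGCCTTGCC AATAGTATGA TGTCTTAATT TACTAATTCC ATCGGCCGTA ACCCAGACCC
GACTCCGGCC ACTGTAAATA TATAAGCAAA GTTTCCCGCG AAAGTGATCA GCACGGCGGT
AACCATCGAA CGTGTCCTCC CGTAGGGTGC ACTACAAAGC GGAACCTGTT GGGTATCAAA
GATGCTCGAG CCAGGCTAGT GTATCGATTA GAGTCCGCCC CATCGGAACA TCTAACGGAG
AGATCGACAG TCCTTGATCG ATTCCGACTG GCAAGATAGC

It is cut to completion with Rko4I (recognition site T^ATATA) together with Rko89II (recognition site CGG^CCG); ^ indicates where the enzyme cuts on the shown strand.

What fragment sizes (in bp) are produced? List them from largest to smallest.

201, 45, 34 bp

The Rko4I site (TATATA) starts at position 79.
Rko4I cuts after the first base of each site, so after position 79.
The Rko89II site (CGGCCG) starts at position 43.
Rko89II cuts after base 3 of each site, so after position 45.
Combined cut positions: 45, 79.
Linear molecule, 2 cuts → 3 fragments:
  1–45 → 45 bp
  46–79 → 34 bp
  80–280 → 201 bp
Sorted largest to smallest: 201, 45, 34 bp.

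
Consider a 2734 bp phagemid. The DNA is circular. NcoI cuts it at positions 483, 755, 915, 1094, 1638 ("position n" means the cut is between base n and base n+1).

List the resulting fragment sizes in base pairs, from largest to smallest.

1579, 544, 272, 179, 160 bp

Circular molecule, 5 cuts → 5 fragments:
  755 − 483 = 272 bp
  915 − 755 = 160 bp
  1094 − 915 = 179 bp
  1638 − 1094 = 544 bp
  wrap: 2734 − 1638 + 483 = 1579 bp
Sorted largest to smallest: 1579, 544, 272, 179, 160 bp.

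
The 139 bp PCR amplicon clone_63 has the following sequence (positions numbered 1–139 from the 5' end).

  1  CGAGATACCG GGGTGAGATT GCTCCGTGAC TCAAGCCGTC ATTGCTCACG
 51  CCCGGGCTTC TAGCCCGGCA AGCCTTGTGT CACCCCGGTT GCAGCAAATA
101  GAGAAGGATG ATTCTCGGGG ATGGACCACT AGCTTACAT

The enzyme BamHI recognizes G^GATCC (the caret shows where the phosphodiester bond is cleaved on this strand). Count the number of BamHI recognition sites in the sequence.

0

No occurrence of GGATCC is present in the sequence.
BamHI does not cut: 0 sites.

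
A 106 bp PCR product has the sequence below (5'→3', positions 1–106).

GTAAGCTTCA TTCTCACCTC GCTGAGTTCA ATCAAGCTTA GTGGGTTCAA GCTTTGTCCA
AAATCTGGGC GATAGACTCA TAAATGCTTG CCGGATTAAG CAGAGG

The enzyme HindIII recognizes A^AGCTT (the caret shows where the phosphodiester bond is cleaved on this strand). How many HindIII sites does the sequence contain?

AAGCTT occurs starting at positions 3, 34, 49.
HindIII cuts at 3 sites.

3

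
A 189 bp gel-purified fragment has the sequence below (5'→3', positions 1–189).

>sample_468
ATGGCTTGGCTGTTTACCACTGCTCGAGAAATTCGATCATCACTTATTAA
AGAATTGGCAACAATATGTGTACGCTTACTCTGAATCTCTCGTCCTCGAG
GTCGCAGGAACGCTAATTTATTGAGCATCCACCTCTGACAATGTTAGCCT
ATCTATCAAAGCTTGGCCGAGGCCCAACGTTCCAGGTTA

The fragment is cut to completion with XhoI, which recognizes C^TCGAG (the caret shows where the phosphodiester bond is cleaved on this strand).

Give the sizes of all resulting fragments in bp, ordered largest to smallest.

94, 72, 23 bp

XhoI sites (CTCGAG) start at positions 23, 95.
XhoI cuts after the first base of each site, so after positions 23, 95.
Linear molecule, 2 cuts → 3 fragments:
  1–23 → 23 bp
  24–95 → 72 bp
  96–189 → 94 bp
Sorted largest to smallest: 94, 72, 23 bp.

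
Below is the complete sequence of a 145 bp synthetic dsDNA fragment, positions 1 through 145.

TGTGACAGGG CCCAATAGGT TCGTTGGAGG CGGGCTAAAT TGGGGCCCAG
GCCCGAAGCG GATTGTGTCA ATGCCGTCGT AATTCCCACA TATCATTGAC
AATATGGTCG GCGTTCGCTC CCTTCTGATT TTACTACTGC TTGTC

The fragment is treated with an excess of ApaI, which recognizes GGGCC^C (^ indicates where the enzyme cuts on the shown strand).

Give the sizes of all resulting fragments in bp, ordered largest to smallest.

ApaI sites (GGGCCC) start at positions 8, 43.
ApaI cuts after base 5 of each site (before the last base), so after positions 12, 47.
Linear molecule, 2 cuts → 3 fragments:
  1–12 → 12 bp
  13–47 → 35 bp
  48–145 → 98 bp
Sorted largest to smallest: 98, 35, 12 bp.

98, 35, 12 bp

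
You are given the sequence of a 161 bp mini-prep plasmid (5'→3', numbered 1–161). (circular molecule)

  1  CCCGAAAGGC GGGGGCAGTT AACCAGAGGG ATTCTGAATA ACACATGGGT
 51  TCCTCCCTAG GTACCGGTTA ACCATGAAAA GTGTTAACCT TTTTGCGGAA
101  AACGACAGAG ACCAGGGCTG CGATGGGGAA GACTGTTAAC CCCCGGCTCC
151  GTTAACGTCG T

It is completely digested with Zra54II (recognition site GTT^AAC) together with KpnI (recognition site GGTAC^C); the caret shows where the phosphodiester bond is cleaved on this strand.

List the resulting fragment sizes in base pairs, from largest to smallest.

52, 44, 28, 16, 16, 5 bp

Zra54II sites (GTTAAC) start at positions 18, 67, 83, 135, 151.
Zra54II cuts after base 3 of each site, so after positions 20, 69, 85, 137, 153.
The KpnI site (GGTACC) starts at position 60.
KpnI cuts after base 5 of each site (before the last base), so after position 64.
Combined cut positions: 20, 64, 69, 85, 137, 153.
Circular molecule, 6 cuts → 6 fragments:
  21–64 → 44 bp
  65–69 → 5 bp
  70–85 → 16 bp
  86–137 → 52 bp
  138–153 → 16 bp
  154–161 then 1–20 → 8 + 20 = 28 bp
Sorted largest to smallest: 52, 44, 28, 16, 16, 5 bp.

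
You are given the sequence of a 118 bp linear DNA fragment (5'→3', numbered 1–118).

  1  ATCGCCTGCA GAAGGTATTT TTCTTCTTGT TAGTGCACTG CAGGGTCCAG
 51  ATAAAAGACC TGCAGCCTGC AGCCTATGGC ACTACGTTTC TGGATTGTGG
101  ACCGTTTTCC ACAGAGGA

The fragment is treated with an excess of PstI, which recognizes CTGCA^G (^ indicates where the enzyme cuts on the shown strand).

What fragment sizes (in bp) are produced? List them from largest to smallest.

PstI sites (CTGCAG) start at positions 6, 38, 60, 67.
PstI cuts after base 5 of each site (before the last base), so after positions 10, 42, 64, 71.
Linear molecule, 4 cuts → 5 fragments:
  1–10 → 10 bp
  11–42 → 32 bp
  43–64 → 22 bp
  65–71 → 7 bp
  72–118 → 47 bp
Sorted largest to smallest: 47, 32, 22, 10, 7 bp.

47, 32, 22, 10, 7 bp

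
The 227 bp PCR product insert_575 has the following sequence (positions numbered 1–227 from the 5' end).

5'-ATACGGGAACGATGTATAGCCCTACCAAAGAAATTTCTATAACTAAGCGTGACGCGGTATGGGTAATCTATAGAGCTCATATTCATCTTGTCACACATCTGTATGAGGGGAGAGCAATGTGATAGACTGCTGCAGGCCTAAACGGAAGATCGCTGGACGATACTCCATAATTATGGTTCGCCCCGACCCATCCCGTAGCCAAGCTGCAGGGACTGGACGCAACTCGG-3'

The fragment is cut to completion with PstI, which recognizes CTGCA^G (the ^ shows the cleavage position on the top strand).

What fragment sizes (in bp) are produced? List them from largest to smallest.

134, 74, 19 bp

PstI sites (CTGCAG) start at positions 130, 204.
PstI cuts after base 5 of each site (before the last base), so after positions 134, 208.
Linear molecule, 2 cuts → 3 fragments:
  1–134 → 134 bp
  135–208 → 74 bp
  209–227 → 19 bp
Sorted largest to smallest: 134, 74, 19 bp.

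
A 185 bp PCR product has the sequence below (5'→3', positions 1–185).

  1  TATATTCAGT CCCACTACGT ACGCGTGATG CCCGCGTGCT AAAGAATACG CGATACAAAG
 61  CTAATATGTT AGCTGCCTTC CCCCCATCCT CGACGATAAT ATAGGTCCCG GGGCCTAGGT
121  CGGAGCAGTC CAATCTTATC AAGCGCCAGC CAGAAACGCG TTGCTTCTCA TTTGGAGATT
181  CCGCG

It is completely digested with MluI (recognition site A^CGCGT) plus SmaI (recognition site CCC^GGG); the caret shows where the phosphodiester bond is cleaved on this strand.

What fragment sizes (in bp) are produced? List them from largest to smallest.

MluI sites (ACGCGT) start at positions 21, 156.
MluI cuts after the first base of each site, so after positions 21, 156.
The SmaI site (CCCGGG) starts at position 107.
SmaI cuts after base 3 of each site, so after position 109.
Combined cut positions: 21, 109, 156.
Linear molecule, 3 cuts → 4 fragments:
  1–21 → 21 bp
  22–109 → 88 bp
  110–156 → 47 bp
  157–185 → 29 bp
Sorted largest to smallest: 88, 47, 29, 21 bp.

88, 47, 29, 21 bp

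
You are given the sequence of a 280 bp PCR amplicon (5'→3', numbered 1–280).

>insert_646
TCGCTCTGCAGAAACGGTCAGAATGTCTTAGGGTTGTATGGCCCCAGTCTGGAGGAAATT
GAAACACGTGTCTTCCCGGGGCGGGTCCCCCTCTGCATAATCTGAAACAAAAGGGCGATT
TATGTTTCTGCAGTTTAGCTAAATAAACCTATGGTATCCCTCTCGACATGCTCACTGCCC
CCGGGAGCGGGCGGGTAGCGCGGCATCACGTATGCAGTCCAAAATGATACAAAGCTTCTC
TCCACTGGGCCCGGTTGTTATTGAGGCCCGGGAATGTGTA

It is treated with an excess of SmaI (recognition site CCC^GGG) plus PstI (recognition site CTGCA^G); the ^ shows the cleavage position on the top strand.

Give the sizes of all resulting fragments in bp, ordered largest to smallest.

87, 67, 55, 50, 11, 10 bp

SmaI sites (CCCGGG) start at positions 75, 180, 267.
SmaI cuts after base 3 of each site, so after positions 77, 182, 269.
PstI sites (CTGCAG) start at positions 6, 128.
PstI cuts after base 5 of each site (before the last base), so after positions 10, 132.
Combined cut positions: 10, 77, 132, 182, 269.
Linear molecule, 5 cuts → 6 fragments:
  1–10 → 10 bp
  11–77 → 67 bp
  78–132 → 55 bp
  133–182 → 50 bp
  183–269 → 87 bp
  270–280 → 11 bp
Sorted largest to smallest: 87, 67, 55, 50, 11, 10 bp.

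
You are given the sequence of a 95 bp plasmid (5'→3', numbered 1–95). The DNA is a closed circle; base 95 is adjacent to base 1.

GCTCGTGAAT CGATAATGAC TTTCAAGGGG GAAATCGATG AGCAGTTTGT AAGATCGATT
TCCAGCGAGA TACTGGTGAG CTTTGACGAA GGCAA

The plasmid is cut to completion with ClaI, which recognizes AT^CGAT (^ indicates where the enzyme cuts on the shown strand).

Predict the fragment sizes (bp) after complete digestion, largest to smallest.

50, 25, 20 bp

ClaI sites (ATCGAT) start at positions 9, 34, 54.
ClaI cuts after base 2 of each site, so after positions 10, 35, 55.
Circular molecule, 3 cuts → 3 fragments:
  11–35 → 25 bp
  36–55 → 20 bp
  56–95 then 1–10 → 40 + 10 = 50 bp
Sorted largest to smallest: 50, 25, 20 bp.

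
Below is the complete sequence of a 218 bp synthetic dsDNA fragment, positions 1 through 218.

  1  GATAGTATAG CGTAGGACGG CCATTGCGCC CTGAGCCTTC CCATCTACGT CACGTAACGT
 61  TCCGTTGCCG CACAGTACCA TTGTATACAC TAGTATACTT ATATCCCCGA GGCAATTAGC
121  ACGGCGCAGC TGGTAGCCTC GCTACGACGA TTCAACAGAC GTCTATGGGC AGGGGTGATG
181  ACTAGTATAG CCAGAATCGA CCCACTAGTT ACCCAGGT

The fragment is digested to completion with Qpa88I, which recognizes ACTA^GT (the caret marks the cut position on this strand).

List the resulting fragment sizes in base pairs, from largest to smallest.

Qpa88I sites (ACTAGT) start at positions 89, 181, 204.
Qpa88I cuts after base 4 of each site, so after positions 92, 184, 207.
Linear molecule, 3 cuts → 4 fragments:
  1–92 → 92 bp
  93–184 → 92 bp
  185–207 → 23 bp
  208–218 → 11 bp
Sorted largest to smallest: 92, 92, 23, 11 bp.

92, 92, 23, 11 bp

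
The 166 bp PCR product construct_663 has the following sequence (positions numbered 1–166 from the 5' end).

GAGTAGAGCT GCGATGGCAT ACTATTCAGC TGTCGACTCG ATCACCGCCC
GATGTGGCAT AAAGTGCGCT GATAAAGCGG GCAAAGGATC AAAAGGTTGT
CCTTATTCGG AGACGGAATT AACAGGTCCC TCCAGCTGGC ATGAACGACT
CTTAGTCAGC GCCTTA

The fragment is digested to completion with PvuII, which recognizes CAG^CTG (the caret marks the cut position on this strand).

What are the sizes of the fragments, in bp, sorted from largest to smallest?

106, 31, 29 bp

PvuII sites (CAGCTG) start at positions 27, 133.
PvuII cuts after base 3 of each site, so after positions 29, 135.
Linear molecule, 2 cuts → 3 fragments:
  1–29 → 29 bp
  30–135 → 106 bp
  136–166 → 31 bp
Sorted largest to smallest: 106, 31, 29 bp.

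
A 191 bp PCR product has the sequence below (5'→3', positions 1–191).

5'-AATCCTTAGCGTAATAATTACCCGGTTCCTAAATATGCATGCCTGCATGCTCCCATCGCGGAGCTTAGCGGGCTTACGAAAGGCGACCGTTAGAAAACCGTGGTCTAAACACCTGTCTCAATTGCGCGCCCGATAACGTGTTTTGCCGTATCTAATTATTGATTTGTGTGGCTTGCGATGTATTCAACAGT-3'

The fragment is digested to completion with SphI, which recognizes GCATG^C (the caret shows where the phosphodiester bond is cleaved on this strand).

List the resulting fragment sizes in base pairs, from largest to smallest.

SphI sites (GCATGC) start at positions 37, 45.
SphI cuts after base 5 of each site (before the last base), so after positions 41, 49.
Linear molecule, 2 cuts → 3 fragments:
  1–41 → 41 bp
  42–49 → 8 bp
  50–191 → 142 bp
Sorted largest to smallest: 142, 41, 8 bp.

142, 41, 8 bp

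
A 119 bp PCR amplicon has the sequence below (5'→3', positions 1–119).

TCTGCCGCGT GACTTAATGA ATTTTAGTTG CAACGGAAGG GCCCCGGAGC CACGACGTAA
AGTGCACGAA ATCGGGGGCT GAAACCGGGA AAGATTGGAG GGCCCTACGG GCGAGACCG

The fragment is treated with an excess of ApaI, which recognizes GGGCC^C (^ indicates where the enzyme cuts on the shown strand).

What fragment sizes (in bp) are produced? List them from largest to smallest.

ApaI sites (GGGCCC) start at positions 39, 100.
ApaI cuts after base 5 of each site (before the last base), so after positions 43, 104.
Linear molecule, 2 cuts → 3 fragments:
  1–43 → 43 bp
  44–104 → 61 bp
  105–119 → 15 bp
Sorted largest to smallest: 61, 43, 15 bp.

61, 43, 15 bp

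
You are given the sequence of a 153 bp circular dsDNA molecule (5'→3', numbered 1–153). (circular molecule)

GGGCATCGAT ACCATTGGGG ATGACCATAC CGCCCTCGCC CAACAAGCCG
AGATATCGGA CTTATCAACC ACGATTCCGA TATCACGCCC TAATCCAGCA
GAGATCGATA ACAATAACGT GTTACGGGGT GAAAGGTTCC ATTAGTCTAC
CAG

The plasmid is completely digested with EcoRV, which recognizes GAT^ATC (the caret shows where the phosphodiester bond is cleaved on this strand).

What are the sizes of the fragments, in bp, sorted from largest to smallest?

126, 27 bp

EcoRV sites (GATATC) start at positions 52, 79.
EcoRV cuts after base 3 of each site, so after positions 54, 81.
Circular molecule, 2 cuts → 2 fragments:
  55–81 → 27 bp
  82–153 then 1–54 → 72 + 54 = 126 bp
Sorted largest to smallest: 126, 27 bp.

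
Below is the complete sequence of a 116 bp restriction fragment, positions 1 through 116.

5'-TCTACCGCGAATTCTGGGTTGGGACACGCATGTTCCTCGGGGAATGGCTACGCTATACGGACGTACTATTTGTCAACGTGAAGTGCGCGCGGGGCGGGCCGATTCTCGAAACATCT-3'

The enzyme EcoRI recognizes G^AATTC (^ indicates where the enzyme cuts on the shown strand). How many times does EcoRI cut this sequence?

GAATTC occurs starting at position 9.
EcoRI cuts at 1 site.

1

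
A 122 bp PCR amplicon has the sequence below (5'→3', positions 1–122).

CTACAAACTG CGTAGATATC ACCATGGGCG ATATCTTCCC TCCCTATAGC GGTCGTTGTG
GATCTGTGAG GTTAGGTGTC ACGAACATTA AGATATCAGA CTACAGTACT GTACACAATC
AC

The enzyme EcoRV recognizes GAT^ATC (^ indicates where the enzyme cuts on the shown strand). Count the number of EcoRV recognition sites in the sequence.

GATATC occurs starting at positions 15, 30, 92.
EcoRV cuts at 3 sites.

3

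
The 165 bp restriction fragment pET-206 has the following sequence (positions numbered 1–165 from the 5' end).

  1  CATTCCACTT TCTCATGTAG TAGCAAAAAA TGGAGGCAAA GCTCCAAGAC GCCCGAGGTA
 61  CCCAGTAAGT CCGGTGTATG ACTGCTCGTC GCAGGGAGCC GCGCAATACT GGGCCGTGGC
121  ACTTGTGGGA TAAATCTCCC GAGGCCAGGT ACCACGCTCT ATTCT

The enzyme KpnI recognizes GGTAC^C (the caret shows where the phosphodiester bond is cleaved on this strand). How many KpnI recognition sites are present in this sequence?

GGTACC occurs starting at positions 57, 148.
KpnI cuts at 2 sites.

2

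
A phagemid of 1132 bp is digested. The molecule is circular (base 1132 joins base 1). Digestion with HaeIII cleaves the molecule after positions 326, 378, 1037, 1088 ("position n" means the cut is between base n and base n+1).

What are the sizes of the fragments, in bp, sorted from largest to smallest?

Circular molecule, 4 cuts → 4 fragments:
  378 − 326 = 52 bp
  1037 − 378 = 659 bp
  1088 − 1037 = 51 bp
  wrap: 1132 − 1088 + 326 = 370 bp
Sorted largest to smallest: 659, 370, 52, 51 bp.

659, 370, 52, 51 bp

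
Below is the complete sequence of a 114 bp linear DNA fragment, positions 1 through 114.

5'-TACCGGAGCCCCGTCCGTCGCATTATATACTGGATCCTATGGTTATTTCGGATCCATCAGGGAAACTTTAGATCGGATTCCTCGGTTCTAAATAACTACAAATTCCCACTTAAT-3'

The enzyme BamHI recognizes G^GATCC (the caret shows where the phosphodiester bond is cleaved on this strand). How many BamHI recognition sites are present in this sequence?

GGATCC occurs starting at positions 32, 50.
BamHI cuts at 2 sites.

2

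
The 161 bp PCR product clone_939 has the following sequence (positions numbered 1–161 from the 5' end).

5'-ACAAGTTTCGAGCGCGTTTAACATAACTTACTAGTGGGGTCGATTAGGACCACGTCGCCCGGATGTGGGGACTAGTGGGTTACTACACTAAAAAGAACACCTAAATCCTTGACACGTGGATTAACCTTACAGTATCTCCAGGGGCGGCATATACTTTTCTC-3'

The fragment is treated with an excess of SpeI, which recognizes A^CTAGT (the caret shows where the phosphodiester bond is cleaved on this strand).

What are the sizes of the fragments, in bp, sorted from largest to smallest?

SpeI sites (ACTAGT) start at positions 30, 71.
SpeI cuts after the first base of each site, so after positions 30, 71.
Linear molecule, 2 cuts → 3 fragments:
  1–30 → 30 bp
  31–71 → 41 bp
  72–161 → 90 bp
Sorted largest to smallest: 90, 41, 30 bp.

90, 41, 30 bp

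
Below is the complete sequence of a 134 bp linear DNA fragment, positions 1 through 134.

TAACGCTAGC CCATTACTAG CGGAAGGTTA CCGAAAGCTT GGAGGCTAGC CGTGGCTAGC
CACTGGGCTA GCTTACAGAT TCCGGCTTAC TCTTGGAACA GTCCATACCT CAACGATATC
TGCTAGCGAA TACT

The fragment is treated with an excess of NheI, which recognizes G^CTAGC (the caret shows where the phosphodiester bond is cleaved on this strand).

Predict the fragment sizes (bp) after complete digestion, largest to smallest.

NheI sites (GCTAGC) start at positions 5, 45, 55, 67, 122.
NheI cuts after the first base of each site, so after positions 5, 45, 55, 67, 122.
Linear molecule, 5 cuts → 6 fragments:
  1–5 → 5 bp
  6–45 → 40 bp
  46–55 → 10 bp
  56–67 → 12 bp
  68–122 → 55 bp
  123–134 → 12 bp
Sorted largest to smallest: 55, 40, 12, 12, 10, 5 bp.

55, 40, 12, 12, 10, 5 bp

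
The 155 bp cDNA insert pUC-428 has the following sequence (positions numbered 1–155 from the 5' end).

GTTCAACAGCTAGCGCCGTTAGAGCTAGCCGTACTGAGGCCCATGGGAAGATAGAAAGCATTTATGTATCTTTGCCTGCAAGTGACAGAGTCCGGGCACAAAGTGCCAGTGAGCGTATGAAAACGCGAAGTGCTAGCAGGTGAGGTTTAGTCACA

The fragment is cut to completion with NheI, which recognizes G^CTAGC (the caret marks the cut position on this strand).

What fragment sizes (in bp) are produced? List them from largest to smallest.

108, 23, 15, 9 bp

NheI sites (GCTAGC) start at positions 9, 24, 132.
NheI cuts after the first base of each site, so after positions 9, 24, 132.
Linear molecule, 3 cuts → 4 fragments:
  1–9 → 9 bp
  10–24 → 15 bp
  25–132 → 108 bp
  133–155 → 23 bp
Sorted largest to smallest: 108, 23, 15, 9 bp.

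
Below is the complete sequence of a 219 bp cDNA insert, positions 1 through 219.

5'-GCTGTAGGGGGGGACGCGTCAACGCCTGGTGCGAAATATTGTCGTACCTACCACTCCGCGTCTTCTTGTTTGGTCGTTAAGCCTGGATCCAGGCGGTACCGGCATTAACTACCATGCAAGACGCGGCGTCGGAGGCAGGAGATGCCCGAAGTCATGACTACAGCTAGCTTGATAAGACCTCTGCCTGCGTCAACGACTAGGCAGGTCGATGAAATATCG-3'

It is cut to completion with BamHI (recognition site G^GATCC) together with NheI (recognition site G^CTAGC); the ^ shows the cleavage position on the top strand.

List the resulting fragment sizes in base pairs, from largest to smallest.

85, 78, 56 bp

The BamHI site (GGATCC) starts at position 85.
BamHI cuts after the first base of each site, so after position 85.
The NheI site (GCTAGC) starts at position 163.
NheI cuts after the first base of each site, so after position 163.
Combined cut positions: 85, 163.
Linear molecule, 2 cuts → 3 fragments:
  1–85 → 85 bp
  86–163 → 78 bp
  164–219 → 56 bp
Sorted largest to smallest: 85, 78, 56 bp.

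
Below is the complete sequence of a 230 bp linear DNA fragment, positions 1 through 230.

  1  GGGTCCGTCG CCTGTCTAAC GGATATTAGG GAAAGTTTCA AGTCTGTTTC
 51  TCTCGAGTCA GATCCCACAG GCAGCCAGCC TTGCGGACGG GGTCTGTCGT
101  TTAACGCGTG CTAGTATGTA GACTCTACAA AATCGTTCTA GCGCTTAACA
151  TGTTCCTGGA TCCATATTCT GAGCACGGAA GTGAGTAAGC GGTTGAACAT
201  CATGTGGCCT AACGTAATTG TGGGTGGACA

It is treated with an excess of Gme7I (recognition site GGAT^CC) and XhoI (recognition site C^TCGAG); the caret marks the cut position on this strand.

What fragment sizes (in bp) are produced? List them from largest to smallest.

109, 69, 52 bp

The Gme7I site (GGATCC) starts at position 158.
Gme7I cuts after base 4 of each site, so after position 161.
The XhoI site (CTCGAG) starts at position 52.
XhoI cuts after the first base of each site, so after position 52.
Combined cut positions: 52, 161.
Linear molecule, 2 cuts → 3 fragments:
  1–52 → 52 bp
  53–161 → 109 bp
  162–230 → 69 bp
Sorted largest to smallest: 109, 69, 52 bp.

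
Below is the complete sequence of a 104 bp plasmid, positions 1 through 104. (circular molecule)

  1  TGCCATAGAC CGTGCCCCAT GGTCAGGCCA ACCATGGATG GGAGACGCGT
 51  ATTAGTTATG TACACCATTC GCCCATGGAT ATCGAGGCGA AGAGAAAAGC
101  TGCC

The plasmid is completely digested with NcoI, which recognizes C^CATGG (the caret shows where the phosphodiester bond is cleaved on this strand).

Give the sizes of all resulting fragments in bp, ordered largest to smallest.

48, 41, 15 bp

NcoI sites (CCATGG) start at positions 17, 32, 73.
NcoI cuts after the first base of each site, so after positions 17, 32, 73.
Circular molecule, 3 cuts → 3 fragments:
  18–32 → 15 bp
  33–73 → 41 bp
  74–104 then 1–17 → 31 + 17 = 48 bp
Sorted largest to smallest: 48, 41, 15 bp.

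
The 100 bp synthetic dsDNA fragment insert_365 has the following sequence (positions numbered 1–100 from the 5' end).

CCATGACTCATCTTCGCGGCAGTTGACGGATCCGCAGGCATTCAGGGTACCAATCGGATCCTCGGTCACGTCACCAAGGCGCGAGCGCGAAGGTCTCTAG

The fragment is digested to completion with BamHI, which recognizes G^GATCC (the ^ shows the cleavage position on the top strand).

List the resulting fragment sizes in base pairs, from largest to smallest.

BamHI sites (GGATCC) start at positions 28, 56.
BamHI cuts after the first base of each site, so after positions 28, 56.
Linear molecule, 2 cuts → 3 fragments:
  1–28 → 28 bp
  29–56 → 28 bp
  57–100 → 44 bp
Sorted largest to smallest: 44, 28, 28 bp.

44, 28, 28 bp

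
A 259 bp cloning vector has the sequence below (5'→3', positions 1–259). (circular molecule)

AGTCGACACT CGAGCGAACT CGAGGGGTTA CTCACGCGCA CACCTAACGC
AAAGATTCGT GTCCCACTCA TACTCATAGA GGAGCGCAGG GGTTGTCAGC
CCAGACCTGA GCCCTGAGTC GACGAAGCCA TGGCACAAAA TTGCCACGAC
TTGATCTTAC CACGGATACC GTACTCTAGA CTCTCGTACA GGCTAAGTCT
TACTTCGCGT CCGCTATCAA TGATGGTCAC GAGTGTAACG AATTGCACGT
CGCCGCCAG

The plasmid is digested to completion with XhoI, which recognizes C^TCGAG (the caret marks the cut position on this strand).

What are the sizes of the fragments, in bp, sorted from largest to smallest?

249, 10 bp

XhoI sites (CTCGAG) start at positions 9, 19.
XhoI cuts after the first base of each site, so after positions 9, 19.
Circular molecule, 2 cuts → 2 fragments:
  10–19 → 10 bp
  20–259 then 1–9 → 240 + 9 = 249 bp
Sorted largest to smallest: 249, 10 bp.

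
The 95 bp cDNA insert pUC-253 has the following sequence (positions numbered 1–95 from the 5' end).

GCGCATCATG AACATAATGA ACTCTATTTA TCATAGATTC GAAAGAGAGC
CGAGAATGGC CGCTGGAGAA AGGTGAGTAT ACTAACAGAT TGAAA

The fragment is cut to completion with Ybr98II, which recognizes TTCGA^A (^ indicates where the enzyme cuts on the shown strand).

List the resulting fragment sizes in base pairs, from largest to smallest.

53, 42 bp

The Ybr98II site (TTCGAA) starts at position 38.
Ybr98II cuts after base 5 of each site (before the last base), so after position 42.
Linear molecule, 1 cut → 2 fragments:
  1–42 → 42 bp
  43–95 → 53 bp
Sorted largest to smallest: 53, 42 bp.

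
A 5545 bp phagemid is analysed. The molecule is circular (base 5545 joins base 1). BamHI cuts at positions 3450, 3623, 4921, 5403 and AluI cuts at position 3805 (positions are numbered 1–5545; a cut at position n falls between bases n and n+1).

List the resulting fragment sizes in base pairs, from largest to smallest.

3592, 1116, 482, 182, 173 bp

Combined cut positions (sorted): 3450, 3623, 3805, 4921, 5403.
Circular molecule, 5 cuts → 5 fragments:
  3623 − 3450 = 173 bp
  3805 − 3623 = 182 bp
  4921 − 3805 = 1116 bp
  5403 − 4921 = 482 bp
  wrap: 5545 − 5403 + 3450 = 3592 bp
Sorted largest to smallest: 3592, 1116, 482, 182, 173 bp.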